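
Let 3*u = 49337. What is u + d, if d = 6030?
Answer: 67427/3 ≈ 22476.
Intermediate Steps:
u = 49337/3 (u = (1/3)*49337 = 49337/3 ≈ 16446.)
u + d = 49337/3 + 6030 = 67427/3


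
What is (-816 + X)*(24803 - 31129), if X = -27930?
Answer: 181847196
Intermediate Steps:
(-816 + X)*(24803 - 31129) = (-816 - 27930)*(24803 - 31129) = -28746*(-6326) = 181847196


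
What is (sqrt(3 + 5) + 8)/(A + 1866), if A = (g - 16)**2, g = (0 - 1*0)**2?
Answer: 4/1061 + sqrt(2)/1061 ≈ 0.0051029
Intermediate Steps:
g = 0 (g = (0 + 0)**2 = 0**2 = 0)
A = 256 (A = (0 - 16)**2 = (-16)**2 = 256)
(sqrt(3 + 5) + 8)/(A + 1866) = (sqrt(3 + 5) + 8)/(256 + 1866) = (sqrt(8) + 8)/2122 = (2*sqrt(2) + 8)/2122 = (8 + 2*sqrt(2))/2122 = 4/1061 + sqrt(2)/1061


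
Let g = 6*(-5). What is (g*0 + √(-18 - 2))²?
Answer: -20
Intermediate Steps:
g = -30
(g*0 + √(-18 - 2))² = (-30*0 + √(-18 - 2))² = (0 + √(-20))² = (0 + 2*I*√5)² = (2*I*√5)² = -20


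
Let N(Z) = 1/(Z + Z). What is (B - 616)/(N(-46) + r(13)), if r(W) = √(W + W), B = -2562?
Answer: -292376/220063 - 26898592*√26/220063 ≈ -624.59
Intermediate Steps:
N(Z) = 1/(2*Z)
r(W) = √2*√W (r(W) = √(2*W) = √2*√W)
(B - 616)/(N(-46) + r(13)) = (-2562 - 616)/((½)/(-46) + √2*√13) = -3178/((½)*(-1/46) + √26) = -3178/(-1/92 + √26)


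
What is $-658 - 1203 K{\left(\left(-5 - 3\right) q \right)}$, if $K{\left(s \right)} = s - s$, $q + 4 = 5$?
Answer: $-658$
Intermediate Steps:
$q = 1$ ($q = -4 + 5 = 1$)
$K{\left(s \right)} = 0$
$-658 - 1203 K{\left(\left(-5 - 3\right) q \right)} = -658 - 0 = -658 + 0 = -658$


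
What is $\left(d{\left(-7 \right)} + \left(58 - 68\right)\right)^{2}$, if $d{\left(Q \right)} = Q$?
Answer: $289$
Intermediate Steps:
$\left(d{\left(-7 \right)} + \left(58 - 68\right)\right)^{2} = \left(-7 + \left(58 - 68\right)\right)^{2} = \left(-7 - 10\right)^{2} = \left(-17\right)^{2} = 289$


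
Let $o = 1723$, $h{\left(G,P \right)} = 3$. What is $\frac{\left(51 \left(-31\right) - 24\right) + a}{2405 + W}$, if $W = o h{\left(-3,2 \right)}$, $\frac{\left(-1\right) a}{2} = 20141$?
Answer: $- \frac{41887}{7574} \approx -5.5304$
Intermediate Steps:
$a = -40282$ ($a = \left(-2\right) 20141 = -40282$)
$W = 5169$ ($W = 1723 \cdot 3 = 5169$)
$\frac{\left(51 \left(-31\right) - 24\right) + a}{2405 + W} = \frac{\left(51 \left(-31\right) - 24\right) - 40282}{2405 + 5169} = \frac{\left(-1581 - 24\right) - 40282}{7574} = \left(-1605 - 40282\right) \frac{1}{7574} = \left(-41887\right) \frac{1}{7574} = - \frac{41887}{7574}$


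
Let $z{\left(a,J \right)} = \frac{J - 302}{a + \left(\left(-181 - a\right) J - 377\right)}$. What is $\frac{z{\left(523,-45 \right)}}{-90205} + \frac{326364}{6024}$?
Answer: $\frac{19519724339301}{360293473415} \approx 54.177$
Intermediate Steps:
$z{\left(a,J \right)} = \frac{-302 + J}{-377 + a + J \left(-181 - a\right)}$ ($z{\left(a,J \right)} = \frac{-302 + J}{a + \left(J \left(-181 - a\right) - 377\right)} = \frac{-302 + J}{a + \left(-377 + J \left(-181 - a\right)\right)} = \frac{-302 + J}{-377 + a + J \left(-181 - a\right)}$)
$\frac{z{\left(523,-45 \right)}}{-90205} + \frac{326364}{6024} = \frac{\frac{1}{377 - 523 + 181 \left(-45\right) - 23535} \left(302 - -45\right)}{-90205} + \frac{326364}{6024} = \frac{302 + 45}{377 - 523 - 8145 - 23535} \left(- \frac{1}{90205}\right) + 326364 \cdot \frac{1}{6024} = \frac{1}{-31826} \cdot 347 \left(- \frac{1}{90205}\right) + \frac{27197}{502} = \left(- \frac{1}{31826}\right) 347 \left(- \frac{1}{90205}\right) + \frac{27197}{502} = \left(- \frac{347}{31826}\right) \left(- \frac{1}{90205}\right) + \frac{27197}{502} = \frac{347}{2870864330} + \frac{27197}{502} = \frac{19519724339301}{360293473415}$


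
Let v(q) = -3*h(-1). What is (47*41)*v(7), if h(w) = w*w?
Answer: -5781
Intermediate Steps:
h(w) = w²
v(q) = -3 (v(q) = -3*(-1)² = -3*1 = -3)
(47*41)*v(7) = (47*41)*(-3) = 1927*(-3) = -5781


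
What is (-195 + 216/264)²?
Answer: 4562496/121 ≈ 37707.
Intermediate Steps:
(-195 + 216/264)² = (-195 + 216*(1/264))² = (-195 + 9/11)² = (-2136/11)² = 4562496/121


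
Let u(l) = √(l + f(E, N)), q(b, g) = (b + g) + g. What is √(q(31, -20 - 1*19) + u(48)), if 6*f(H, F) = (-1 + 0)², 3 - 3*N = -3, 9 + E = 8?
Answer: √(-1692 + 102*√6)/6 ≈ 6.3293*I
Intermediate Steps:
E = -1 (E = -9 + 8 = -1)
N = 2 (N = 1 - ⅓*(-3) = 1 + 1 = 2)
f(H, F) = ⅙ (f(H, F) = (-1 + 0)²/6 = (⅙)*(-1)² = (⅙)*1 = ⅙)
q(b, g) = b + 2*g
u(l) = √(⅙ + l) (u(l) = √(l + ⅙) = √(⅙ + l))
√(q(31, -20 - 1*19) + u(48)) = √((31 + 2*(-20 - 1*19)) + √(6 + 36*48)/6) = √((31 + 2*(-20 - 19)) + √(6 + 1728)/6) = √((31 + 2*(-39)) + √1734/6) = √((31 - 78) + (17*√6)/6) = √(-47 + 17*√6/6)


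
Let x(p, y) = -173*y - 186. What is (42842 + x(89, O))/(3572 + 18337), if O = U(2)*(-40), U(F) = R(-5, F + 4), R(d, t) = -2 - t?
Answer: -12704/21909 ≈ -0.57985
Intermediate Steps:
U(F) = -6 - F (U(F) = -2 - (F + 4) = -2 - (4 + F) = -2 + (-4 - F) = -6 - F)
O = 320 (O = (-6 - 1*2)*(-40) = (-6 - 2)*(-40) = -8*(-40) = 320)
x(p, y) = -186 - 173*y
(42842 + x(89, O))/(3572 + 18337) = (42842 + (-186 - 173*320))/(3572 + 18337) = (42842 + (-186 - 55360))/21909 = (42842 - 55546)*(1/21909) = -12704*1/21909 = -12704/21909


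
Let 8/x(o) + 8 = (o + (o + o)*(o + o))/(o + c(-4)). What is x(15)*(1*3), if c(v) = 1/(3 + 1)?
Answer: 6/13 ≈ 0.46154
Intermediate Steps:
c(v) = 1/4
x(o) = 8/(-8 + (o + 4*o**2)/(1/4 + o)) (x(o) = 8/(-8 + (o + (o + o)*(o + o))/(o + 1/4)) = 8/(-8 + (o + (2*o)*(2*o))/(1/4 + o)) = 8/(-8 + (o + 4*o**2)/(1/4 + o)))
x(15)*(1*3) = (2/(-2 + 15))*(1*3) = (2/13)*3 = 6/13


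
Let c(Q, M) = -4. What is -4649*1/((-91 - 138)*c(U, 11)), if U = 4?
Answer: -4649/916 ≈ -5.0753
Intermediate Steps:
-4649*1/((-91 - 138)*c(U, 11)) = -4649*(-1/(4*(-91 - 138))) = -4649/((-4*(-229))) = -4649/916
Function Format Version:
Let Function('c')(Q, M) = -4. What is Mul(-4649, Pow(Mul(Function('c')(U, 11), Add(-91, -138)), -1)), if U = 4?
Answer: Rational(-4649, 916) ≈ -5.0753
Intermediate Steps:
Mul(-4649, Pow(Mul(Function('c')(U, 11), Add(-91, -138)), -1)) = Mul(-4649, Pow(Mul(-4, Add(-91, -138)), -1)) = Mul(-4649, Pow(Mul(-4, -229), -1)) = Mul(-4649, Pow(916, -1)) = Mul(-4649, Rational(1, 916)) = Rational(-4649, 916)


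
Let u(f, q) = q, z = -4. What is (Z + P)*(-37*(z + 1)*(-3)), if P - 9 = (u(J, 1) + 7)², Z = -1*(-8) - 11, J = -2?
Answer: -23310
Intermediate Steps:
Z = -3 (Z = 8 - 11 = -3)
P = 73 (P = 9 + (1 + 7)² = 9 + 8² = 9 + 64 = 73)
(Z + P)*(-37*(z + 1)*(-3)) = (-3 + 73)*(-37*(-4 + 1)*(-3)) = 70*(-(-111)*(-3)) = 70*(-37*9) = 70*(-333) = -23310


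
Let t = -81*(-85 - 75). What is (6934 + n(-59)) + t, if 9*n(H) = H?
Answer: 178987/9 ≈ 19887.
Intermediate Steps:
n(H) = H/9
t = 12960 (t = -81*(-160) = 12960)
(6934 + n(-59)) + t = (6934 + (⅑)*(-59)) + 12960 = (6934 - 59/9) + 12960 = 62347/9 + 12960 = 178987/9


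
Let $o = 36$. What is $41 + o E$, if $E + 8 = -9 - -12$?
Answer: $-139$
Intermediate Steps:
$E = -5$ ($E = -8 - -3 = -8 + \left(-9 + 12\right) = -8 + 3 = -5$)
$41 + o E = 41 + 36 \left(-5\right) = 41 - 180 = -139$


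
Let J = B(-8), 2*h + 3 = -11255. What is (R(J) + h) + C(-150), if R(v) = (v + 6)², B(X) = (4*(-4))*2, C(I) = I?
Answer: -5103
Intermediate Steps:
h = -5629 (h = -3/2 + (½)*(-11255) = -3/2 - 11255/2 = -5629)
B(X) = -32 (B(X) = -16*2 = -32)
J = -32
R(v) = (6 + v)²
(R(J) + h) + C(-150) = ((6 - 32)² - 5629) - 150 = ((-26)² - 5629) - 150 = (676 - 5629) - 150 = -4953 - 150 = -5103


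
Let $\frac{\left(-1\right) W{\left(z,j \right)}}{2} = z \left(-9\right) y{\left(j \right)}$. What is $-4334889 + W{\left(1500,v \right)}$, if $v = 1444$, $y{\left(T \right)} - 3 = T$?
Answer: $34734111$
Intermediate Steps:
$y{\left(T \right)} = 3 + T$
$W{\left(z,j \right)} = 18 z \left(3 + j\right)$ ($W{\left(z,j \right)} = - 2 z \left(-9\right) \left(3 + j\right) = - 2 - 9 z \left(3 + j\right) = - 2 \left(- 9 z \left(3 + j\right)\right) = 18 z \left(3 + j\right)$)
$-4334889 + W{\left(1500,v \right)} = -4334889 + 18 \cdot 1500 \left(3 + 1444\right) = -4334889 + 18 \cdot 1500 \cdot 1447 = -4334889 + 39069000 = 34734111$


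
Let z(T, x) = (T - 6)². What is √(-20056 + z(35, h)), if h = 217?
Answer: 3*I*√2135 ≈ 138.62*I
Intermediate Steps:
z(T, x) = (-6 + T)²
√(-20056 + z(35, h)) = √(-20056 + (-6 + 35)²) = √(-20056 + 29²) = √(-20056 + 841) = √(-19215) = 3*I*√2135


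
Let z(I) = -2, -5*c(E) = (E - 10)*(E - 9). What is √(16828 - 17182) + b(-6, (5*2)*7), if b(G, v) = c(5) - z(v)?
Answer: -2 + I*√354 ≈ -2.0 + 18.815*I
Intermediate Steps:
c(E) = -(-10 + E)*(-9 + E)/5 (c(E) = -(E - 10)*(E - 9)/5 = -(-10 + E)*(-9 + E)/5)
b(G, v) = -2 (b(G, v) = (-18 - ⅕*5² + (19/5)*5) - 1*(-2) = (-18 - ⅕*25 + 19) + 2 = (-18 - 5 + 19) + 2 = -4 + 2 = -2)
√(16828 - 17182) + b(-6, (5*2)*7) = √(16828 - 17182) - 2 = √(-354) - 2 = I*√354 - 2 = -2 + I*√354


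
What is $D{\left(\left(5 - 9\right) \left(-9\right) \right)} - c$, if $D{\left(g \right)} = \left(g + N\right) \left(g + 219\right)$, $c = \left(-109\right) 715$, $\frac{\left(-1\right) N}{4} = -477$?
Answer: $573655$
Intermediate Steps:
$N = 1908$ ($N = \left(-4\right) \left(-477\right) = 1908$)
$c = -77935$
$D{\left(g \right)} = \left(219 + g\right) \left(1908 + g\right)$ ($D{\left(g \right)} = \left(g + 1908\right) \left(g + 219\right) = \left(1908 + g\right) \left(219 + g\right) = \left(219 + g\right) \left(1908 + g\right)$)
$D{\left(\left(5 - 9\right) \left(-9\right) \right)} - c = \left(417852 + \left(\left(5 - 9\right) \left(-9\right)\right)^{2} + 2127 \left(5 - 9\right) \left(-9\right)\right) - -77935 = \left(417852 + \left(\left(-4\right) \left(-9\right)\right)^{2} + 2127 \left(\left(-4\right) \left(-9\right)\right)\right) + 77935 = \left(417852 + 36^{2} + 2127 \cdot 36\right) + 77935 = \left(417852 + 1296 + 76572\right) + 77935 = 495720 + 77935 = 573655$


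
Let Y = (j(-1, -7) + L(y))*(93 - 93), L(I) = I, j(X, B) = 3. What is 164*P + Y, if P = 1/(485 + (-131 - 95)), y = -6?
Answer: 164/259 ≈ 0.63320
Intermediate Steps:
P = 1/259 (P = 1/(485 - 226) = 1/259 ≈ 0.0038610)
Y = 0 (Y = (3 - 6)*(93 - 93) = -3*0 = 0)
164*P + Y = 164*(1/259) + 0 = 164/259 + 0 = 164/259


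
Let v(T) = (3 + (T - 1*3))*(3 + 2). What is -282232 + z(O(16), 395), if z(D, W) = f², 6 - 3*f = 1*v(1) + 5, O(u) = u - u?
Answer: -2540072/9 ≈ -2.8223e+5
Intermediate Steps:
O(u) = 0
v(T) = 5*T (v(T) = (3 + (T - 3))*5 = (3 + (-3 + T))*5 = T*5 = 5*T)
f = -4/3 (f = 2 - (1*(5*1) + 5)/3 = 2 - (1*5 + 5)/3 = 2 - (5 + 5)/3 = 2 - ⅓*10 = 2 - 10/3 = -4/3 ≈ -1.3333)
z(D, W) = 16/9 (z(D, W) = (-4/3)² = 16/9)
-282232 + z(O(16), 395) = -282232 + 16/9 = -2540072/9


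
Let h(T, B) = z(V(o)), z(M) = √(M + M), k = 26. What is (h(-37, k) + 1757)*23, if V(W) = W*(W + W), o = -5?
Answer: 40641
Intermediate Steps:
V(W) = 2*W² (V(W) = W*(2*W) = 2*W²)
z(M) = √2*√M (z(M) = √(2*M) = √2*√M)
h(T, B) = 10 (h(T, B) = √2*√(2*(-5)²) = √2*√(2*25) = √2*√50 = √2*(5*√2) = 10)
(h(-37, k) + 1757)*23 = (10 + 1757)*23 = 1767*23 = 40641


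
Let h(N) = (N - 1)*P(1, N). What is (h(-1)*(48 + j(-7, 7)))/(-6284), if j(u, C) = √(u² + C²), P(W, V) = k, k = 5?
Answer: 120/1571 + 35*√2/3142 ≈ 0.092138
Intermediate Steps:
P(W, V) = 5
h(N) = -5 + 5*N (h(N) = (N - 1)*5 = (-1 + N)*5 = -5 + 5*N)
j(u, C) = √(C² + u²)
(h(-1)*(48 + j(-7, 7)))/(-6284) = ((-5 + 5*(-1))*(48 + √(7² + (-7)²)))/(-6284) = ((-5 - 5)*(48 + √(49 + 49)))*(-1/6284) = -10*(48 + √98)*(-1/6284) = -10*(48 + 7*√2)*(-1/6284) = (-480 - 70*√2)*(-1/6284) = 120/1571 + 35*√2/3142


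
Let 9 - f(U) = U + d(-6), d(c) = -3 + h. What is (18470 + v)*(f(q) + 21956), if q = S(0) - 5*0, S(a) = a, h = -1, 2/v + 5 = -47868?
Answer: 19425304132452/47873 ≈ 4.0577e+8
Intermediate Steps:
v = -2/47873 (v = 2/(-5 - 47868) = 2/(-47873) = 2*(-1/47873) = -2/47873 ≈ -4.1777e-5)
d(c) = -4 (d(c) = -3 - 1 = -4)
q = 0 (q = 0 - 5*0 = 0 + 0 = 0)
f(U) = 13 - U (f(U) = 9 - (U - 4) = 9 - (-4 + U) = 9 + (4 - U) = 13 - U)
(18470 + v)*(f(q) + 21956) = (18470 - 2/47873)*((13 - 1*0) + 21956) = 884214308*((13 + 0) + 21956)/47873 = 884214308*(13 + 21956)/47873 = (884214308/47873)*21969 = 19425304132452/47873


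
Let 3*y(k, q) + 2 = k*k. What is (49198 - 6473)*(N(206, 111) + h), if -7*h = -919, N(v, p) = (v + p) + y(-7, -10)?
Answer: 416269675/21 ≈ 1.9822e+7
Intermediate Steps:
y(k, q) = -⅔ + k²/3 (y(k, q) = -⅔ + (k*k)/3 = -⅔ + k²/3)
N(v, p) = 47/3 + p + v (N(v, p) = (v + p) + (-⅔ + (⅓)*(-7)²) = (p + v) + (-⅔ + (⅓)*49) = (p + v) + (-⅔ + 49/3) = (p + v) + 47/3 = 47/3 + p + v)
h = 919/7 (h = -⅐*(-919) = 919/7 ≈ 131.29)
(49198 - 6473)*(N(206, 111) + h) = (49198 - 6473)*((47/3 + 111 + 206) + 919/7) = 42725*(998/3 + 919/7) = 42725*(9743/21) = 416269675/21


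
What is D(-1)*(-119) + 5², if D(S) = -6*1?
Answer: 739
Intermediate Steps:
D(S) = -6
D(-1)*(-119) + 5² = -6*(-119) + 5² = 714 + 25 = 739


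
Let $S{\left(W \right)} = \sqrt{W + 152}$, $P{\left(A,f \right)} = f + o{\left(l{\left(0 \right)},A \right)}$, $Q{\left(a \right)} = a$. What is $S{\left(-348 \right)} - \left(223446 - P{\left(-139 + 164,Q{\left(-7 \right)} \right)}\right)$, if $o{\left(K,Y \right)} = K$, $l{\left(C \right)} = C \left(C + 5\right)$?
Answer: $-223453 + 14 i \approx -2.2345 \cdot 10^{5} + 14.0 i$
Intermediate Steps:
$l{\left(C \right)} = C \left(5 + C\right)$
$P{\left(A,f \right)} = f$ ($P{\left(A,f \right)} = f + 0 \left(5 + 0\right) = f + 0 \cdot 5 = f + 0 = f$)
$S{\left(W \right)} = \sqrt{152 + W}$
$S{\left(-348 \right)} - \left(223446 - P{\left(-139 + 164,Q{\left(-7 \right)} \right)}\right) = \sqrt{152 - 348} - \left(223446 - -7\right) = \sqrt{-196} - \left(223446 + 7\right) = 14 i - 223453 = -223453 + 14 i$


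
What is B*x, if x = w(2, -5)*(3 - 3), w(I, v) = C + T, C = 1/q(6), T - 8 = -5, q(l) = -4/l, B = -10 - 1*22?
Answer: 0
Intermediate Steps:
B = -32 (B = -10 - 22 = -32)
T = 3 (T = 8 - 5 = 3)
C = -3/2 (C = 1/(-4/6) = 1/(-4*⅙) = 1/(-⅔) = -3/2 ≈ -1.5000)
w(I, v) = 3/2 (w(I, v) = -3/2 + 3 = 3/2)
x = 0 (x = 3*(3 - 3)/2 = (3/2)*0 = 0)
B*x = -32*0 = 0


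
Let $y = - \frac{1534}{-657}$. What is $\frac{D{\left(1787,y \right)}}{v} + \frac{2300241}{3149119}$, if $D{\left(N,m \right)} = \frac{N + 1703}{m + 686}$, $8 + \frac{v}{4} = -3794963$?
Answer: $\frac{47278126542577071}{64725615559453384} \approx 0.73044$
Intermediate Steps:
$v = -15179884$ ($v = -32 + 4 \left(-3794963\right) = -32 - 15179852 = -15179884$)
$y = \frac{1534}{657}$ ($y = \left(-1534\right) \left(- \frac{1}{657}\right) = \frac{1534}{657} \approx 2.3349$)
$D{\left(N,m \right)} = \frac{1703 + N}{686 + m}$
$\frac{D{\left(1787,y \right)}}{v} + \frac{2300241}{3149119} = \frac{\frac{1}{686 + \frac{1534}{657}} \left(1703 + 1787\right)}{-15179884} + \frac{2300241}{3149119} = \frac{1}{\frac{452236}{657}} \cdot 3490 \left(- \frac{1}{15179884}\right) + 2300241 \cdot \frac{1}{3149119} = \frac{657}{452236} \cdot 3490 \left(- \frac{1}{15179884}\right) + \frac{2300241}{3149119} = \frac{1146465}{226118} \left(- \frac{1}{15179884}\right) + \frac{2300241}{3149119} = - \frac{1146465}{3432445010312} + \frac{2300241}{3149119} = \frac{47278126542577071}{64725615559453384}$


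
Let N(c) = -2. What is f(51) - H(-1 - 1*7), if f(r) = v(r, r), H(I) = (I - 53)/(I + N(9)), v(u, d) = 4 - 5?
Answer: -71/10 ≈ -7.1000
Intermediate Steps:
v(u, d) = -1
H(I) = (-53 + I)/(-2 + I) (H(I) = (I - 53)/(I - 2) = (-53 + I)/(-2 + I))
f(r) = -1
f(51) - H(-1 - 1*7) = -1 - (-53 + (-1 - 1*7))/(-2 + (-1 - 1*7)) = -1 - (-53 + (-1 - 7))/(-2 + (-1 - 7)) = -1 - (-53 - 8)/(-2 - 8) = -1 - (-61)/(-10) = -1 - (-1)*(-61)/10 = -1 - 1*61/10 = -1 - 61/10 = -71/10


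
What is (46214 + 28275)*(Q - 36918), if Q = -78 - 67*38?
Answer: -2945444038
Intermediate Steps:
Q = -2624 (Q = -78 - 2546 = -2624)
(46214 + 28275)*(Q - 36918) = (46214 + 28275)*(-2624 - 36918) = 74489*(-39542) = -2945444038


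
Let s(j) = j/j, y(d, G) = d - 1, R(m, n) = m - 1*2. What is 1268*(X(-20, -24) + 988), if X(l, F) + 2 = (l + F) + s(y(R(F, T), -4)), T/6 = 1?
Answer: 1195724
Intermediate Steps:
T = 6 (T = 6*1 = 6)
R(m, n) = -2 + m (R(m, n) = m - 2 = -2 + m)
y(d, G) = -1 + d
s(j) = 1
X(l, F) = -1 + F + l (X(l, F) = -2 + ((l + F) + 1) = -2 + ((F + l) + 1) = -2 + (1 + F + l) = -1 + F + l)
1268*(X(-20, -24) + 988) = 1268*((-1 - 24 - 20) + 988) = 1268*(-45 + 988) = 1268*943 = 1195724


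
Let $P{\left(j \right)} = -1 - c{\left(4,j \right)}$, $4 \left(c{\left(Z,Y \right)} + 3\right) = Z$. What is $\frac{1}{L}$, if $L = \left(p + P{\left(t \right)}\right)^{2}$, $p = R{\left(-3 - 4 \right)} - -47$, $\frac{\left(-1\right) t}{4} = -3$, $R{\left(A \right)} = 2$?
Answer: $\frac{1}{2500} \approx 0.0004$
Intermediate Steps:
$c{\left(Z,Y \right)} = -3 + \frac{Z}{4}$
$t = 12$ ($t = \left(-4\right) \left(-3\right) = 12$)
$P{\left(j \right)} = 1$ ($P{\left(j \right)} = -1 - \left(-3 + \frac{1}{4} \cdot 4\right) = -1 - \left(-3 + 1\right) = -1 - -2 = -1 + 2 = 1$)
$p = 49$ ($p = 2 - -47 = 2 + 47 = 49$)
$L = 2500$ ($L = \left(49 + 1\right)^{2} = 50^{2} = 2500$)
$\frac{1}{L} = \frac{1}{2500}$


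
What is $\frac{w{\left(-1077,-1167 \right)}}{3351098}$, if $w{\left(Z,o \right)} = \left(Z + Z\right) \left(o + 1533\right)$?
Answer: $- \frac{394182}{1675549} \approx -0.23526$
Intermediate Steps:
$w{\left(Z,o \right)} = 2 Z \left(1533 + o\right)$
$\frac{w{\left(-1077,-1167 \right)}}{3351098} = \frac{2 \left(-1077\right) \left(1533 - 1167\right)}{3351098} = 2 \left(-1077\right) 366 \cdot \frac{1}{3351098} = \left(-788364\right) \frac{1}{3351098} = - \frac{394182}{1675549}$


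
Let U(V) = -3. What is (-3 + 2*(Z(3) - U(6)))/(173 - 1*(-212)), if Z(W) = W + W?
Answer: 3/77 ≈ 0.038961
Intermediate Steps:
Z(W) = 2*W
(-3 + 2*(Z(3) - U(6)))/(173 - 1*(-212)) = (-3 + 2*(2*3 - 1*(-3)))/(173 - 1*(-212)) = (-3 + 2*(6 + 3))/(173 + 212) = (-3 + 2*9)/385 = (-3 + 18)*(1/385) = 15*(1/385) = 3/77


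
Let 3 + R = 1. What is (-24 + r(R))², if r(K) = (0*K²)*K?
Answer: 576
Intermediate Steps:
R = -2 (R = -3 + 1 = -2)
r(K) = 0 (r(K) = 0*K = 0)
(-24 + r(R))² = (-24 + 0)² = (-24)² = 576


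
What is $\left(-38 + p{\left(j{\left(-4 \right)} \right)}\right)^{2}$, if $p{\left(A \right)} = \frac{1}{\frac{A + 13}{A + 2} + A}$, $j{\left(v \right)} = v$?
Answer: $\frac{419904}{289} \approx 1453.0$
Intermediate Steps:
$p{\left(A \right)} = \frac{1}{A + \frac{13 + A}{2 + A}}$ ($p{\left(A \right)} = \frac{1}{\frac{13 + A}{2 + A} + A} = \frac{1}{A + \frac{13 + A}{2 + A}}$)
$\left(-38 + p{\left(j{\left(-4 \right)} \right)}\right)^{2} = \left(-38 + \frac{2 - 4}{13 + \left(-4\right)^{2} + 3 \left(-4\right)}\right)^{2} = \left(-38 + \frac{1}{13 + 16 - 12} \left(-2\right)\right)^{2} = \left(-38 + \frac{1}{17} \left(-2\right)\right)^{2} = \left(-38 - \frac{2}{17}\right)^{2} = \left(- \frac{648}{17}\right)^{2} = \frac{419904}{289}$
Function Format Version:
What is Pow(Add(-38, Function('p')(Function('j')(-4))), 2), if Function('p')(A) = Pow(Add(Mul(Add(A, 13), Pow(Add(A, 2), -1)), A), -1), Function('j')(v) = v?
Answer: Rational(419904, 289) ≈ 1453.0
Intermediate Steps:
Function('p')(A) = Pow(Add(A, Mul(Pow(Add(2, A), -1), Add(13, A))), -1) (Function('p')(A) = Pow(Add(Mul(Add(13, A), Pow(Add(2, A), -1)), A), -1) = Pow(Add(Mul(Pow(Add(2, A), -1), Add(13, A)), A), -1) = Pow(Add(A, Mul(Pow(Add(2, A), -1), Add(13, A))), -1))
Pow(Add(-38, Function('p')(Function('j')(-4))), 2) = Pow(Add(-38, Mul(Pow(Add(13, Pow(-4, 2), Mul(3, -4)), -1), Add(2, -4))), 2) = Pow(Add(-38, Mul(Pow(Add(13, 16, -12), -1), -2)), 2) = Pow(Add(-38, Mul(Pow(17, -1), -2)), 2) = Pow(Add(-38, Mul(Rational(1, 17), -2)), 2) = Pow(Add(-38, Rational(-2, 17)), 2) = Pow(Rational(-648, 17), 2) = Rational(419904, 289)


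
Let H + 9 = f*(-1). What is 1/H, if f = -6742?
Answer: 1/6733 ≈ 0.00014852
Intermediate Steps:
H = 6733 (H = -9 - 6742*(-1) = -9 + 6742 = 6733)
1/H = 1/6733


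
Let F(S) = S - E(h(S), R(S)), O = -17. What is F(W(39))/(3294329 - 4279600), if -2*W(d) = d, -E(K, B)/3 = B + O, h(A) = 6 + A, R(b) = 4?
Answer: 117/1970542 ≈ 5.9375e-5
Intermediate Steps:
E(K, B) = 51 - 3*B (E(K, B) = -3*(B - 17) = -3*(-17 + B) = 51 - 3*B)
W(d) = -d/2
F(S) = -39 + S (F(S) = S - (51 - 3*4) = S - (51 - 12) = S - 1*39 = S - 39 = -39 + S)
F(W(39))/(3294329 - 4279600) = (-39 - ½*39)/(3294329 - 4279600) = (-39 - 39/2)/(-985271) = -117/2*(-1/985271) = 117/1970542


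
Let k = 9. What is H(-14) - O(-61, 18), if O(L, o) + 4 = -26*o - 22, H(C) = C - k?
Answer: 471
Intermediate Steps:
H(C) = -9 + C (H(C) = C - 1*9 = C - 9 = -9 + C)
O(L, o) = -26 - 26*o (O(L, o) = -4 + (-26*o - 22) = -4 + (-22 - 26*o) = -26 - 26*o)
H(-14) - O(-61, 18) = (-9 - 14) - (-26 - 26*18) = -23 - (-26 - 468) = -23 - 1*(-494) = -23 + 494 = 471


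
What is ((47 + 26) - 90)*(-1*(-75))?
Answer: -1275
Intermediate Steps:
((47 + 26) - 90)*(-1*(-75)) = (73 - 90)*75 = -17*75 = -1275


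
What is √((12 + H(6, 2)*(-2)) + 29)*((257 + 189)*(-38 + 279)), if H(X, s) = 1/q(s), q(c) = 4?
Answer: 483687*√2 ≈ 6.8404e+5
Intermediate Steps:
H(X, s) = ¼ (H(X, s) = 1/4 = ¼)
√((12 + H(6, 2)*(-2)) + 29)*((257 + 189)*(-38 + 279)) = √((12 + (¼)*(-2)) + 29)*((257 + 189)*(-38 + 279)) = √((12 - ½) + 29)*(446*241) = √(23/2 + 29)*107486 = √(81/2)*107486 = (9*√2/2)*107486 = 483687*√2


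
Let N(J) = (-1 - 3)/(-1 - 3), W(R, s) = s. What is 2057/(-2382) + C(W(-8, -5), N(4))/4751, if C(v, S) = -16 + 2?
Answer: -9806155/11316882 ≈ -0.86651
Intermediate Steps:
N(J) = 1 (N(J) = -4/(-4) = -4*(-1/4) = 1)
C(v, S) = -14
2057/(-2382) + C(W(-8, -5), N(4))/4751 = 2057/(-2382) - 14/4751 = 2057*(-1/2382) - 14*1/4751 = -2057/2382 - 14/4751 = -9806155/11316882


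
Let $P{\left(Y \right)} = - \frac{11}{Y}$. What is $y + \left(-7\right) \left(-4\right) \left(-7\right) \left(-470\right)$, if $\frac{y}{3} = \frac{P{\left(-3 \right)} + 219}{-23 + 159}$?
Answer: $\frac{3132247}{34} \approx 92125.0$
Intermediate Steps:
$y = \frac{167}{34}$ ($y = 3 \frac{- \frac{11}{-3} + 219}{-23 + 159} = 3 \frac{\left(-11\right) \left(- \frac{1}{3}\right) + 219}{136} = 3 \left(\frac{11}{3} + 219\right) \frac{1}{136} = 3 \cdot \frac{668}{3} \cdot \frac{1}{136} = 3 \cdot \frac{167}{102} = \frac{167}{34} \approx 4.9118$)
$y + \left(-7\right) \left(-4\right) \left(-7\right) \left(-470\right) = \frac{167}{34} + \left(-7\right) \left(-4\right) \left(-7\right) \left(-470\right) = \frac{167}{34} + 28 \left(-7\right) \left(-470\right) = \frac{167}{34} - -92120 = \frac{167}{34} + 92120 = \frac{3132247}{34}$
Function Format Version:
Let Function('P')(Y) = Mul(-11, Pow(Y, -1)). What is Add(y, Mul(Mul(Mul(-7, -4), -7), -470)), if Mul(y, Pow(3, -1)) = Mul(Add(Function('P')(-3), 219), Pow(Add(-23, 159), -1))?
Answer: Rational(3132247, 34) ≈ 92125.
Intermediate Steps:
y = Rational(167, 34) (y = Mul(3, Mul(Add(Mul(-11, Pow(-3, -1)), 219), Pow(Add(-23, 159), -1))) = Mul(3, Mul(Add(Mul(-11, Rational(-1, 3)), 219), Pow(136, -1))) = Mul(3, Mul(Add(Rational(11, 3), 219), Rational(1, 136))) = Mul(3, Mul(Rational(668, 3), Rational(1, 136))) = Mul(3, Rational(167, 102)) = Rational(167, 34) ≈ 4.9118)
Add(y, Mul(Mul(Mul(-7, -4), -7), -470)) = Add(Rational(167, 34), Mul(Mul(Mul(-7, -4), -7), -470)) = Add(Rational(167, 34), Mul(Mul(28, -7), -470)) = Add(Rational(167, 34), Mul(-196, -470)) = Add(Rational(167, 34), 92120) = Rational(3132247, 34)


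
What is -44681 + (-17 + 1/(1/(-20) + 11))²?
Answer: -2129233232/47961 ≈ -44395.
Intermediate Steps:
-44681 + (-17 + 1/(1/(-20) + 11))² = -44681 + (-17 + 1/(-1/20 + 11))² = -44681 + (-17 + 1/(219/20))² = -44681 + (-17 + 20/219)² = -44681 + (-3703/219)² = -44681 + 13712209/47961 = -2129233232/47961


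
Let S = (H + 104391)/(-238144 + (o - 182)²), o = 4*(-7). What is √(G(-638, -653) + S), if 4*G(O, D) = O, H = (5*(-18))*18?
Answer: I*√1506401847179/97022 ≈ 12.65*I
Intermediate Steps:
H = -1620 (H = -90*18 = -1620)
o = -28
G(O, D) = O/4
S = -102771/194044 (S = (-1620 + 104391)/(-238144 + (-28 - 182)²) = 102771/(-238144 + (-210)²) = 102771/(-238144 + 44100) = 102771/(-194044) = 102771*(-1/194044) = -102771/194044 ≈ -0.52963)
√(G(-638, -653) + S) = √((¼)*(-638) - 102771/194044) = √(-319/2 - 102771/194044) = √(-31052789/194044) = I*√1506401847179/97022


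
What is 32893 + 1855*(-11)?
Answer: 12488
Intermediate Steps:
32893 + 1855*(-11) = 32893 - 20405 = 12488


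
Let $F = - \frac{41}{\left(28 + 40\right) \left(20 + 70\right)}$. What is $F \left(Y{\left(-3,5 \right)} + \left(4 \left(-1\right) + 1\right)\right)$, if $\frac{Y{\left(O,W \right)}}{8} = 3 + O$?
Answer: $\frac{41}{2040} \approx 0.020098$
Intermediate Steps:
$Y{\left(O,W \right)} = 24 + 8 O$ ($Y{\left(O,W \right)} = 8 \left(3 + O\right) = 24 + 8 O$)
$F = - \frac{41}{6120}$ ($F = - \frac{41}{68 \cdot 90} = - \frac{41}{6120} \approx -0.0066993$)
$F \left(Y{\left(-3,5 \right)} + \left(4 \left(-1\right) + 1\right)\right) = - \frac{41 \left(\left(24 + 8 \left(-3\right)\right) + \left(4 \left(-1\right) + 1\right)\right)}{6120} = - \frac{41 \left(\left(24 - 24\right) + \left(-4 + 1\right)\right)}{6120} = - \frac{41 \left(0 - 3\right)}{6120} = \left(- \frac{41}{6120}\right) \left(-3\right) = \frac{41}{2040}$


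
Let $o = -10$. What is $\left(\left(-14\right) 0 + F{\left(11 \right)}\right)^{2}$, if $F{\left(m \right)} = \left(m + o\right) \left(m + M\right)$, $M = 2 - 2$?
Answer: $121$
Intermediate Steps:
$M = 0$
$F{\left(m \right)} = m \left(-10 + m\right)$ ($F{\left(m \right)} = \left(m - 10\right) \left(m + 0\right) = \left(-10 + m\right) m = m \left(-10 + m\right)$)
$\left(\left(-14\right) 0 + F{\left(11 \right)}\right)^{2} = \left(\left(-14\right) 0 + 11 \left(-10 + 11\right)\right)^{2} = \left(0 + 11 \cdot 1\right)^{2} = \left(0 + 11\right)^{2} = 11^{2} = 121$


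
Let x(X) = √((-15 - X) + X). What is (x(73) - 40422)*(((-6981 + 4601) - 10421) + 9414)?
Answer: 136909314 - 3387*I*√15 ≈ 1.3691e+8 - 13118.0*I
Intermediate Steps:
x(X) = I*√15 (x(X) = √(-15) = I*√15)
(x(73) - 40422)*(((-6981 + 4601) - 10421) + 9414) = (I*√15 - 40422)*(((-6981 + 4601) - 10421) + 9414) = (-40422 + I*√15)*((-2380 - 10421) + 9414) = (-40422 + I*√15)*(-12801 + 9414) = (-40422 + I*√15)*(-3387) = 136909314 - 3387*I*√15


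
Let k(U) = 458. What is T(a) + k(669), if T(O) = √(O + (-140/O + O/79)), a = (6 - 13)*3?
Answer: 458 + 2*I*√205005/237 ≈ 458.0 + 3.8209*I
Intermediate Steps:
a = -21 (a = -7*3 = -21)
T(O) = √(-140/O + 80*O/79) (T(O) = √(O + (-140/O + O*(1/79))) = √(O + (-140/O + O/79)) = √(-140/O + 80*O/79))
T(a) + k(669) = 2*√(-218435/(-21) + 1580*(-21))/79 + 458 = 2*√(-218435*(-1/21) - 33180)/79 + 458 = 2*√(31205/3 - 33180)/79 + 458 = 2*√(-68335/3)/79 + 458 = 2*(I*√205005/3)/79 + 458 = 2*I*√205005/237 + 458 = 458 + 2*I*√205005/237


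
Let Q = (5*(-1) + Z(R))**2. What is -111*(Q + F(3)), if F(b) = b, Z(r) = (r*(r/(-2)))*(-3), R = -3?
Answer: -33411/4 ≈ -8352.8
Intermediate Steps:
Z(r) = 3*r**2/2 (Z(r) = (r*(r*(-1/2)))*(-3) = (r*(-r/2))*(-3) = -r**2/2*(-3) = 3*r**2/2)
Q = 289/4 (Q = (5*(-1) + (3/2)*(-3)**2)**2 = (-5 + (3/2)*9)**2 = (-5 + 27/2)**2 = (17/2)**2 = 289/4 ≈ 72.250)
-111*(Q + F(3)) = -111*(289/4 + 3) = -111*301/4 = -33411/4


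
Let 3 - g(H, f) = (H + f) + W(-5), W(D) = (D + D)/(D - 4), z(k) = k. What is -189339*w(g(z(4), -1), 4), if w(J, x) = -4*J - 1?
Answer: -1956503/3 ≈ -6.5217e+5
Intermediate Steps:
W(D) = 2*D/(-4 + D) (W(D) = (2*D)/(-4 + D) = 2*D/(-4 + D))
g(H, f) = 17/9 - H - f (g(H, f) = 3 - ((H + f) + 2*(-5)/(-4 - 5)) = 3 - ((H + f) + 2*(-5)/(-9)) = 3 - ((H + f) + 2*(-5)*(-⅑)) = 3 - ((H + f) + 10/9) = 3 - (10/9 + H + f) = 3 + (-10/9 - H - f) = 17/9 - H - f)
w(J, x) = -1 - 4*J
-189339*w(g(z(4), -1), 4) = -189339*(-1 - 4*(17/9 - 1*4 - 1*(-1))) = -189339*(-1 - 4*(17/9 - 4 + 1)) = -189339*(-1 - 4*(-10/9)) = -189339*(-1 + 40/9) = -189339*31/9 = -1956503/3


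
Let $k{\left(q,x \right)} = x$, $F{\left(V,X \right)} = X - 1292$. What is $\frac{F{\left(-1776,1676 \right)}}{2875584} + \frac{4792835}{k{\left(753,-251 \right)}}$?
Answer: $- \frac{71782289293}{3759227} \approx -19095.0$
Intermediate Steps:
$F{\left(V,X \right)} = -1292 + X$
$\frac{F{\left(-1776,1676 \right)}}{2875584} + \frac{4792835}{k{\left(753,-251 \right)}} = \frac{-1292 + 1676}{2875584} + \frac{4792835}{-251} = 384 \cdot \frac{1}{2875584} + 4792835 \left(- \frac{1}{251}\right) = \frac{2}{14977} - \frac{4792835}{251} = - \frac{71782289293}{3759227}$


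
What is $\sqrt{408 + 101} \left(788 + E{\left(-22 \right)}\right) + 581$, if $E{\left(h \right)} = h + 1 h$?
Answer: $581 + 744 \sqrt{509} \approx 17366.0$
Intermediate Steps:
$E{\left(h \right)} = 2 h$ ($E{\left(h \right)} = h + h = 2 h$)
$\sqrt{408 + 101} \left(788 + E{\left(-22 \right)}\right) + 581 = \sqrt{408 + 101} \left(788 + 2 \left(-22\right)\right) + 581 = \sqrt{509} \left(788 - 44\right) + 581 = \sqrt{509} \cdot 744 + 581 = 744 \sqrt{509} + 581 = 581 + 744 \sqrt{509}$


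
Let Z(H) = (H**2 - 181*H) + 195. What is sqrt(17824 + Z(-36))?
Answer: sqrt(25831) ≈ 160.72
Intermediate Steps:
Z(H) = 195 + H**2 - 181*H
sqrt(17824 + Z(-36)) = sqrt(17824 + (195 + (-36)**2 - 181*(-36))) = sqrt(17824 + (195 + 1296 + 6516)) = sqrt(17824 + 8007) = sqrt(25831)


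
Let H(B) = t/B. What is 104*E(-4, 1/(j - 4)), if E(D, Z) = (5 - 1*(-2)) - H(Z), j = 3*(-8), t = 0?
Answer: 728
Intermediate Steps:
j = -24
H(B) = 0 (H(B) = 0/B = 0)
E(D, Z) = 7 (E(D, Z) = (5 - 1*(-2)) - 1*0 = (5 + 2) + 0 = 7 + 0 = 7)
104*E(-4, 1/(j - 4)) = 104*7 = 728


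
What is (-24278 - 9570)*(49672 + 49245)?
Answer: -3348142616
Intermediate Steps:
(-24278 - 9570)*(49672 + 49245) = -33848*98917 = -3348142616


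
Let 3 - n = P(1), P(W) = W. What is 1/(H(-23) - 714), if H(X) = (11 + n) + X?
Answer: -1/724 ≈ -0.0013812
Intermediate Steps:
n = 2 (n = 3 - 1*1 = 3 - 1 = 2)
H(X) = 13 + X (H(X) = (11 + 2) + X = 13 + X)
1/(H(-23) - 714) = 1/((13 - 23) - 714) = 1/(-10 - 714) = 1/(-724) = -1/724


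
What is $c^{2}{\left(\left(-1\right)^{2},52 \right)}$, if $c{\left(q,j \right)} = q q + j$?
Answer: $2809$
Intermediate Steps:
$c{\left(q,j \right)} = j + q^{2}$ ($c{\left(q,j \right)} = q^{2} + j = j + q^{2}$)
$c^{2}{\left(\left(-1\right)^{2},52 \right)} = \left(52 + \left(\left(-1\right)^{2}\right)^{2}\right)^{2} = \left(52 + 1^{2}\right)^{2} = \left(52 + 1\right)^{2} = 53^{2} = 2809$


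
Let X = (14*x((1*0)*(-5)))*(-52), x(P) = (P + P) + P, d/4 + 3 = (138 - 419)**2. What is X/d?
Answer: 0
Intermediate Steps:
d = 315832 (d = -12 + 4*(138 - 419)**2 = -12 + 4*(-281)**2 = -12 + 4*78961 = -12 + 315844 = 315832)
x(P) = 3*P (x(P) = 2*P + P = 3*P)
X = 0 (X = (14*(3*((1*0)*(-5))))*(-52) = (14*(3*(0*(-5))))*(-52) = (14*(3*0))*(-52) = (14*0)*(-52) = 0*(-52) = 0)
X/d = 0/315832 = 0*(1/315832) = 0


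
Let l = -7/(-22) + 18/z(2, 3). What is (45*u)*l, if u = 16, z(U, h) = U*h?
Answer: 26280/11 ≈ 2389.1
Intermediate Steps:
l = 73/22 (l = -7/(-22) + 18/((2*3)) = -7*(-1/22) + 18/6 = 7/22 + 18*(1/6) = 7/22 + 3 = 73/22 ≈ 3.3182)
(45*u)*l = (45*16)*(73/22) = 720*(73/22) = 26280/11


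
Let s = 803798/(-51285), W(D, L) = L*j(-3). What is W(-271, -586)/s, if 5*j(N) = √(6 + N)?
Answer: 3005301*√3/401899 ≈ 12.952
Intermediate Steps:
j(N) = √(6 + N)/5
W(D, L) = L*√3/5 (W(D, L) = L*(√(6 - 3)/5) = L*(√3/5) = L*√3/5)
s = -803798/51285 (s = 803798*(-1/51285) = -803798/51285 ≈ -15.673)
W(-271, -586)/s = ((⅕)*(-586)*√3)/(-803798/51285) = -586*√3/5*(-51285/803798) = 3005301*√3/401899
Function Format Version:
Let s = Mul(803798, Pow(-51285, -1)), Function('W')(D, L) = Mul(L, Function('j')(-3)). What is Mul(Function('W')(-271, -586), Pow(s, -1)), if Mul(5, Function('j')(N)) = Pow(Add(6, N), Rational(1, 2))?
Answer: Mul(Rational(3005301, 401899), Pow(3, Rational(1, 2))) ≈ 12.952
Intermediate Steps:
Function('j')(N) = Mul(Rational(1, 5), Pow(Add(6, N), Rational(1, 2)))
Function('W')(D, L) = Mul(Rational(1, 5), L, Pow(3, Rational(1, 2))) (Function('W')(D, L) = Mul(L, Mul(Rational(1, 5), Pow(Add(6, -3), Rational(1, 2)))) = Mul(L, Mul(Rational(1, 5), Pow(3, Rational(1, 2)))) = Mul(Rational(1, 5), L, Pow(3, Rational(1, 2))))
s = Rational(-803798, 51285) (s = Mul(803798, Rational(-1, 51285)) = Rational(-803798, 51285) ≈ -15.673)
Mul(Function('W')(-271, -586), Pow(s, -1)) = Mul(Mul(Rational(1, 5), -586, Pow(3, Rational(1, 2))), Pow(Rational(-803798, 51285), -1)) = Mul(Mul(Rational(-586, 5), Pow(3, Rational(1, 2))), Rational(-51285, 803798)) = Mul(Rational(3005301, 401899), Pow(3, Rational(1, 2)))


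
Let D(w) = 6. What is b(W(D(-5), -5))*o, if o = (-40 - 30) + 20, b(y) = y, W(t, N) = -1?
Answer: 50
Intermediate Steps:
o = -50 (o = -70 + 20 = -50)
b(W(D(-5), -5))*o = -1*(-50) = 50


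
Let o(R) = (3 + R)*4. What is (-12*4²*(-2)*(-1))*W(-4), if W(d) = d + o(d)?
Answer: 3072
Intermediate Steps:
o(R) = 12 + 4*R
W(d) = 12 + 5*d (W(d) = d + (12 + 4*d) = 12 + 5*d)
(-12*4²*(-2)*(-1))*W(-4) = (-12*4²*(-2)*(-1))*(12 + 5*(-4)) = (-12*16*(-2)*(-1))*(12 - 20) = -(-384)*(-1)*(-8) = -12*32*(-8) = -384*(-8) = 3072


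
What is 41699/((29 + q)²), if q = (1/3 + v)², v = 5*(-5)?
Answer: 3377619/32913169 ≈ 0.10262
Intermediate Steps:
v = -25
q = 5476/9 (q = (1/3 - 25)² = (⅓ - 25)² = (-74/3)² = 5476/9 ≈ 608.44)
41699/((29 + q)²) = 41699/((29 + 5476/9)²) = 41699/((5737/9)²) = 41699/(32913169/81) = 41699*(81/32913169) = 3377619/32913169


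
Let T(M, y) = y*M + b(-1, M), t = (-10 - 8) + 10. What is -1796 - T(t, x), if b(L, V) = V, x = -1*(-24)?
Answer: -1596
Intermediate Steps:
t = -8 (t = -18 + 10 = -8)
x = 24
T(M, y) = M + M*y (T(M, y) = y*M + M = M*y + M = M + M*y)
-1796 - T(t, x) = -1796 - (-8)*(1 + 24) = -1796 - (-8)*25 = -1796 - 1*(-200) = -1796 + 200 = -1596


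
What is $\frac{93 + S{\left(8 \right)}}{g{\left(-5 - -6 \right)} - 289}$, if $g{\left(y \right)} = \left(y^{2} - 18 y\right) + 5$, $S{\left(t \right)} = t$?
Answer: $- \frac{101}{301} \approx -0.33555$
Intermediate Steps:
$g{\left(y \right)} = 5 + y^{2} - 18 y$
$\frac{93 + S{\left(8 \right)}}{g{\left(-5 - -6 \right)} - 289} = \frac{93 + 8}{\left(5 + \left(-5 - -6\right)^{2} - 18 \left(-5 - -6\right)\right) - 289} = \frac{101}{\left(5 + \left(-5 + 6\right)^{2} - 18 \left(-5 + 6\right)\right) - 289} = \frac{101}{\left(5 + 1^{2} - 18\right) - 289} = \frac{101}{\left(5 + 1 - 18\right) - 289} = \frac{101}{-12 - 289} = \frac{101}{-301} = 101 \left(- \frac{1}{301}\right) = - \frac{101}{301}$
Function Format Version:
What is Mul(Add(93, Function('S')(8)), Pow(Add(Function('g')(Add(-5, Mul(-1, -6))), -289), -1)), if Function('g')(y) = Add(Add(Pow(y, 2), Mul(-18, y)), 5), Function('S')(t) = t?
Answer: Rational(-101, 301) ≈ -0.33555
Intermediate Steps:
Function('g')(y) = Add(5, Pow(y, 2), Mul(-18, y))
Mul(Add(93, Function('S')(8)), Pow(Add(Function('g')(Add(-5, Mul(-1, -6))), -289), -1)) = Mul(Add(93, 8), Pow(Add(Add(5, Pow(Add(-5, Mul(-1, -6)), 2), Mul(-18, Add(-5, Mul(-1, -6)))), -289), -1)) = Mul(101, Pow(Add(Add(5, Pow(Add(-5, 6), 2), Mul(-18, Add(-5, 6))), -289), -1)) = Mul(101, Pow(Add(Add(5, Pow(1, 2), Mul(-18, 1)), -289), -1)) = Mul(101, Pow(Add(Add(5, 1, -18), -289), -1)) = Mul(101, Pow(Add(-12, -289), -1)) = Mul(101, Pow(-301, -1)) = Mul(101, Rational(-1, 301)) = Rational(-101, 301)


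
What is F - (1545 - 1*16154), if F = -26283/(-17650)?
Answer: 257875133/17650 ≈ 14610.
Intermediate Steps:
F = 26283/17650 (F = -26283*(-1/17650) = 26283/17650 ≈ 1.4891)
F - (1545 - 1*16154) = 26283/17650 - (1545 - 1*16154) = 26283/17650 - (1545 - 16154) = 26283/17650 - 1*(-14609) = 26283/17650 + 14609 = 257875133/17650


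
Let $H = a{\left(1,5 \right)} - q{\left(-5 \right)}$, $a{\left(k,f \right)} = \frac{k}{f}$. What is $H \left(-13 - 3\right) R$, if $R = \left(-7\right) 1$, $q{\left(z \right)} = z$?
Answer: $\frac{2912}{5} \approx 582.4$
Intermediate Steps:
$R = -7$
$H = \frac{26}{5}$ ($H = 1 \cdot \frac{1}{5} - -5 = 1 \cdot \frac{1}{5} + 5 = \frac{1}{5} + 5 = \frac{26}{5} \approx 5.2$)
$H \left(-13 - 3\right) R = \frac{26 \left(-13 - 3\right)}{5} \left(-7\right) = \frac{26}{5} \left(-16\right) \left(-7\right) = \left(- \frac{416}{5}\right) \left(-7\right) = \frac{2912}{5}$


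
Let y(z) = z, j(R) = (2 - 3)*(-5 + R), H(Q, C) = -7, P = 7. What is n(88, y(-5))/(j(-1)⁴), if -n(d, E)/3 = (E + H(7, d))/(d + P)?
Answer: 1/3420 ≈ 0.00029240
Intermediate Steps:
j(R) = 5 - R (j(R) = -(-5 + R) = 5 - R)
n(d, E) = -3*(-7 + E)/(7 + d) (n(d, E) = -3*(E - 7)/(d + 7) = -3*(-7 + E)/(7 + d))
n(88, y(-5))/(j(-1)⁴) = (3*(7 - 1*(-5))/(7 + 88))/((5 - 1*(-1))⁴) = (3*(7 + 5)/95)/((5 + 1)⁴) = (3*(1/95)*12)/(6⁴) = (36/95)/1296 = (36/95)*(1/1296) = 1/3420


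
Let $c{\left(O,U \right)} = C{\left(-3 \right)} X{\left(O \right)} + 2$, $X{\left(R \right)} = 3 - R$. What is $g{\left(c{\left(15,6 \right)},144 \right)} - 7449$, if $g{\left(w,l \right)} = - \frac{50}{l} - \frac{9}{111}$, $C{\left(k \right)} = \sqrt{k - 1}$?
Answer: $- \frac{19845277}{2664} \approx -7449.4$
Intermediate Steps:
$C{\left(k \right)} = \sqrt{-1 + k}$
$c{\left(O,U \right)} = 2 + 2 i \left(3 - O\right)$ ($c{\left(O,U \right)} = \sqrt{-1 - 3} \left(3 - O\right) + 2 = \sqrt{-4} \left(3 - O\right) + 2 = 2 i \left(3 - O\right) + 2 = 2 + 2 i \left(3 - O\right)$)
$g{\left(w,l \right)} = - \frac{3}{37} - \frac{50}{l}$ ($g{\left(w,l \right)} = - \frac{50}{l} - \frac{3}{37} = - \frac{3}{37} - \frac{50}{l}$)
$g{\left(c{\left(15,6 \right)},144 \right)} - 7449 = \left(- \frac{3}{37} - \frac{50}{144}\right) - 7449 = \left(- \frac{3}{37} - \frac{25}{72}\right) - 7449 = - \frac{1141}{2664} - 7449 = - \frac{19845277}{2664}$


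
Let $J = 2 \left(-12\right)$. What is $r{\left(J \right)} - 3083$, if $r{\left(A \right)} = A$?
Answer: $-3107$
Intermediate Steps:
$J = -24$
$r{\left(J \right)} - 3083 = -24 - 3083 = -3107$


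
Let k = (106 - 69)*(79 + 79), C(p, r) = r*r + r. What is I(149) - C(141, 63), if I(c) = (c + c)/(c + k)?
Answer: -24171542/5995 ≈ -4031.9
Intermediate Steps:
C(p, r) = r + r² (C(p, r) = r² + r = r + r²)
k = 5846 (k = 37*158 = 5846)
I(c) = 2*c/(5846 + c) (I(c) = (c + c)/(c + 5846) = (2*c)/(5846 + c) = 2*c/(5846 + c))
I(149) - C(141, 63) = 2*149/(5846 + 149) - 63*(1 + 63) = 2*149/5995 - 63*64 = 2*149*(1/5995) - 1*4032 = 298/5995 - 4032 = -24171542/5995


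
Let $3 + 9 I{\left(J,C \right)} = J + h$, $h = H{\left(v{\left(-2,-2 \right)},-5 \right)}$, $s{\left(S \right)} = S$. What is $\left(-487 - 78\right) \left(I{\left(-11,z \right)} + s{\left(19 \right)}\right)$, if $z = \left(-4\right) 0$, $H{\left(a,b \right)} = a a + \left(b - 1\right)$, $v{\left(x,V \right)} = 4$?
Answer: $- \frac{94355}{9} \approx -10484.0$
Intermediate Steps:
$H{\left(a,b \right)} = -1 + b + a^{2}$ ($H{\left(a,b \right)} = a^{2} + \left(-1 + b\right) = -1 + b + a^{2}$)
$h = 10$ ($h = -1 - 5 + 4^{2} = -1 - 5 + 16 = 10$)
$z = 0$
$I{\left(J,C \right)} = \frac{7}{9} + \frac{J}{9}$ ($I{\left(J,C \right)} = - \frac{1}{3} + \frac{J + 10}{9} = - \frac{1}{3} + \frac{10 + J}{9} = - \frac{1}{3} + \left(\frac{10}{9} + \frac{J}{9}\right) = \frac{7}{9} + \frac{J}{9}$)
$\left(-487 - 78\right) \left(I{\left(-11,z \right)} + s{\left(19 \right)}\right) = \left(-487 - 78\right) \left(\left(\frac{7}{9} + \frac{1}{9} \left(-11\right)\right) + 19\right) = - 565 \left(\left(\frac{7}{9} - \frac{11}{9}\right) + 19\right) = - 565 \left(- \frac{4}{9} + 19\right) = \left(-565\right) \frac{167}{9} = - \frac{94355}{9}$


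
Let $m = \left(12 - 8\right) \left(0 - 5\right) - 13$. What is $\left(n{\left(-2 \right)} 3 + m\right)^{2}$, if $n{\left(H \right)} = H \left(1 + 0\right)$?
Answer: $1521$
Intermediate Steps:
$n{\left(H \right)} = H$ ($n{\left(H \right)} = H 1 = H$)
$m = -33$ ($m = 4 \left(-5\right) - 13 = -20 - 13 = -33$)
$\left(n{\left(-2 \right)} 3 + m\right)^{2} = \left(\left(-2\right) 3 - 33\right)^{2} = \left(-6 - 33\right)^{2} = \left(-39\right)^{2} = 1521$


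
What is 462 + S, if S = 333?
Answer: 795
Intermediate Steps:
462 + S = 462 + 333 = 795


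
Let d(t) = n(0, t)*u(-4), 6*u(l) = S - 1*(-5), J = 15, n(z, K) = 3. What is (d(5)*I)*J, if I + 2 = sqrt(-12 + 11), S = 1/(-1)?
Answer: -60 + 30*I ≈ -60.0 + 30.0*I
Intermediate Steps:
S = -1 (S = 1*(-1) = -1)
u(l) = 2/3 (u(l) = (-1 - 1*(-5))/6 = (-1 + 5)/6 = (1/6)*4 = 2/3)
I = -2 + I (I = -2 + sqrt(-12 + 11) = -2 + sqrt(-1) = -2 + I ≈ -2.0 + 1.0*I)
d(t) = 2 (d(t) = 3*(2/3) = 2)
(d(5)*I)*J = (2*(-2 + I))*15 = (-4 + 2*I)*15 = -60 + 30*I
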